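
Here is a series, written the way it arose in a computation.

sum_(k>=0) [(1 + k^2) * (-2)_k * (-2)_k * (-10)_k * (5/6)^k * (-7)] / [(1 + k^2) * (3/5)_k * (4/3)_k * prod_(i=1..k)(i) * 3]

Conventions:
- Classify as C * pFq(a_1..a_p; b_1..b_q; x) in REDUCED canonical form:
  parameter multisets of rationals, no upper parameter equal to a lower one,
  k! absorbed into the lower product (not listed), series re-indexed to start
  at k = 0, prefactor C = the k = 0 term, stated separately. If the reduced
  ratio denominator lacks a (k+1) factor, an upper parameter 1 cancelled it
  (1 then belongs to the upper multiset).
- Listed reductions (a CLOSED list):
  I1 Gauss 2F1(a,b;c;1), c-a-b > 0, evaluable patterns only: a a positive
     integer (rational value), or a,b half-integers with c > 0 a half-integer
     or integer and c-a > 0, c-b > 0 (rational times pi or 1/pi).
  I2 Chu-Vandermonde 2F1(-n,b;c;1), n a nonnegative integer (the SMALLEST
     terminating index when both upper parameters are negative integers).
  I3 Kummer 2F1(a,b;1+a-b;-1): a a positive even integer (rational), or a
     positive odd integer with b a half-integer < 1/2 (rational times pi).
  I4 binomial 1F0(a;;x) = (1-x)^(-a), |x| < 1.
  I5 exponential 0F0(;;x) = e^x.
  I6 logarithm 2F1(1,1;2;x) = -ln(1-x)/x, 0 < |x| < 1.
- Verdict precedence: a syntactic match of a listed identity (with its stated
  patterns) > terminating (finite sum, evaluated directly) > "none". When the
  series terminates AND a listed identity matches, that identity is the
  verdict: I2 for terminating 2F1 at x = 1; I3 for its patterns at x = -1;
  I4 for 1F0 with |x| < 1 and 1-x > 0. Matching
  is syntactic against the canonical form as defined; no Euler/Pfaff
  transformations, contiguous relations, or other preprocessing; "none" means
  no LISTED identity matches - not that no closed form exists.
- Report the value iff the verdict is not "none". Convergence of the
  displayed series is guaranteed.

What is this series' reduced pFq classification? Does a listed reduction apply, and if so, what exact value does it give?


Structural cue: from the first term -7/3: striking the common factor k^2 + 1 reduces the term (C = -7/3, x = 5/6).
Ratio: r(k) = (5/6) * (k-10) (k-2) (k-2) / [(k+3/5) (k+4/3) (k+1)] - rational; roots negated = parameters, x = (5/6), C = -7/3.

Classification (C = -7/3): 3F2 with upper {-10, -2, -2}, lower {3/5, 4/3}, argument x = 5/6. Verdict: terminating. (-2)_k vanishes past k = 2, leaving a 3-term sum, computed directly. Exact value: -797/288.


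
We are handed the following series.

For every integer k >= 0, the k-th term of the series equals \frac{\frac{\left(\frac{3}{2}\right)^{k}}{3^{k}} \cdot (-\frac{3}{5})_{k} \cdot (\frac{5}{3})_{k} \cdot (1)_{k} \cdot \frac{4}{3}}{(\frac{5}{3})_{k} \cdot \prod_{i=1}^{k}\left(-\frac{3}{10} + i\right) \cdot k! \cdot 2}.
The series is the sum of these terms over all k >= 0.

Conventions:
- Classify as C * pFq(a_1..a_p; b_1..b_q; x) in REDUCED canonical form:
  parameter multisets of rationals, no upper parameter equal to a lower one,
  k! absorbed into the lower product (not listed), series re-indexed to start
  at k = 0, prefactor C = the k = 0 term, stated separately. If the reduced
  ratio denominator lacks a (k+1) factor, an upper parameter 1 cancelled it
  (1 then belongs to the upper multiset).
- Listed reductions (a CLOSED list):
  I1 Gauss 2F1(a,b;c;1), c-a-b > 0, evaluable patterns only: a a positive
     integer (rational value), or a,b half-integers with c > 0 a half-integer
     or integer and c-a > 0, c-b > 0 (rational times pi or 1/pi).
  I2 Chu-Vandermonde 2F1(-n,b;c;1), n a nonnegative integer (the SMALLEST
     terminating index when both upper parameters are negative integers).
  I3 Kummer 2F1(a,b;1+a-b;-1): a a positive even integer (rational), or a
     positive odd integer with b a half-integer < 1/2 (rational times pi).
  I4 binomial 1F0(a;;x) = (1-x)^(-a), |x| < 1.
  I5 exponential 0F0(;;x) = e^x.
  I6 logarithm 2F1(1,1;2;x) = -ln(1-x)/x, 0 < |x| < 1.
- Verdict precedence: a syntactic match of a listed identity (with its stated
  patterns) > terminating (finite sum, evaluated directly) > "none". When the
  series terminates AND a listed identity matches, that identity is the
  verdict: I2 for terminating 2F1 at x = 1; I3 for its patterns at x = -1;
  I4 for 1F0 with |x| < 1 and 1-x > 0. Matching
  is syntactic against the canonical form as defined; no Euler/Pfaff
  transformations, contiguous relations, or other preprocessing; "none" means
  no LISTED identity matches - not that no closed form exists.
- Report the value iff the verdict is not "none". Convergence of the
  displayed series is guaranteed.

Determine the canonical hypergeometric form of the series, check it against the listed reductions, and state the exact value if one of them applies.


Key step: t_0 being \frac{2}{3}, the two k-th powers (C = 2/3, x = 1/2) combine into one argument.
Term ratio: r(k) = \frac{1}{2} * (k-\frac{3}{5}) (k+1) / [(k+\frac{7}{10}) (k+1)] - rational in k. x = \frac{1}{2}; t_0 = \frac{2}{3}; negate the roots.

Classification (C = \frac{2}{3}): 2F1 with upper {-\frac{3}{5}, 1}, lower {\frac{7}{10}}, argument x = \frac{1}{2}. Verdict: no listed reduction: x = \frac{1}{2} and upper {-\frac{3}{5}, 1} fail every I1-I6 pattern.


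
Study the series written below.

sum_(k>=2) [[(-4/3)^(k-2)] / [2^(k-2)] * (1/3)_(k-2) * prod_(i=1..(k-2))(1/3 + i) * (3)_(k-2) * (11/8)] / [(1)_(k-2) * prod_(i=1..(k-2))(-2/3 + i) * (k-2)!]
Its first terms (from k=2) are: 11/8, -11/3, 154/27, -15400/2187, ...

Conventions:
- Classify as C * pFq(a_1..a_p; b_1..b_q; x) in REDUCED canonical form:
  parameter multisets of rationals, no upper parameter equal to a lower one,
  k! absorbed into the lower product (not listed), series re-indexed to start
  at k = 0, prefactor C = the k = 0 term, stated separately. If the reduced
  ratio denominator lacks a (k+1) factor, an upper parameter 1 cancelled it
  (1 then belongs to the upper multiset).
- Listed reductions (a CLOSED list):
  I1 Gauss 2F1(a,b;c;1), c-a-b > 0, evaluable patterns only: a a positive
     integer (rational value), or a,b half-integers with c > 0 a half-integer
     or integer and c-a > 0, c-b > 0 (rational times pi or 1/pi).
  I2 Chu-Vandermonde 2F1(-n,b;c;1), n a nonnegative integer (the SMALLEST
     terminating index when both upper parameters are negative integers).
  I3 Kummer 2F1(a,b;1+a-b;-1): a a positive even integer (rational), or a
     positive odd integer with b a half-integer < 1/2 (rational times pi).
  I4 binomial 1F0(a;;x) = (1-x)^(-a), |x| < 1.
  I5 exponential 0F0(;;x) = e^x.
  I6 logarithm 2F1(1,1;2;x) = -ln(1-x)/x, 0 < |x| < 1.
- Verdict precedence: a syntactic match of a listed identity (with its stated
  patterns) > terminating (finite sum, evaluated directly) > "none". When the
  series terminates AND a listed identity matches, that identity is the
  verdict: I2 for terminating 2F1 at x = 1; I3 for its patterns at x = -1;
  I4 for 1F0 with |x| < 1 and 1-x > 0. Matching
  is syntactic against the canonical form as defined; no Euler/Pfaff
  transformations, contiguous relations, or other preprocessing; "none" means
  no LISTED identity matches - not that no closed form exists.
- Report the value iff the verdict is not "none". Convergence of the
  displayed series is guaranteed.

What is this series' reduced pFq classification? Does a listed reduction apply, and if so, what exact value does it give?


Canonical form: C = 11/8 times 2F1 with upper {4/3, 3}, lower {1}, x = -2/3. Verdict: none. Every listed pattern misses the 2F1 form at -2/3, upper {4/3, 3}.

Key observation: from the first term 11/8: the parameter 1/3 appears in both the upper and lower lists and cancels.
Term ratio: r(k) = (-2/3) * (k+4/3) (k+3) / [(k+1) (k+1)] - poly over poly, x = (-2/3) from leading terms; C = 11/8 at k = 0.


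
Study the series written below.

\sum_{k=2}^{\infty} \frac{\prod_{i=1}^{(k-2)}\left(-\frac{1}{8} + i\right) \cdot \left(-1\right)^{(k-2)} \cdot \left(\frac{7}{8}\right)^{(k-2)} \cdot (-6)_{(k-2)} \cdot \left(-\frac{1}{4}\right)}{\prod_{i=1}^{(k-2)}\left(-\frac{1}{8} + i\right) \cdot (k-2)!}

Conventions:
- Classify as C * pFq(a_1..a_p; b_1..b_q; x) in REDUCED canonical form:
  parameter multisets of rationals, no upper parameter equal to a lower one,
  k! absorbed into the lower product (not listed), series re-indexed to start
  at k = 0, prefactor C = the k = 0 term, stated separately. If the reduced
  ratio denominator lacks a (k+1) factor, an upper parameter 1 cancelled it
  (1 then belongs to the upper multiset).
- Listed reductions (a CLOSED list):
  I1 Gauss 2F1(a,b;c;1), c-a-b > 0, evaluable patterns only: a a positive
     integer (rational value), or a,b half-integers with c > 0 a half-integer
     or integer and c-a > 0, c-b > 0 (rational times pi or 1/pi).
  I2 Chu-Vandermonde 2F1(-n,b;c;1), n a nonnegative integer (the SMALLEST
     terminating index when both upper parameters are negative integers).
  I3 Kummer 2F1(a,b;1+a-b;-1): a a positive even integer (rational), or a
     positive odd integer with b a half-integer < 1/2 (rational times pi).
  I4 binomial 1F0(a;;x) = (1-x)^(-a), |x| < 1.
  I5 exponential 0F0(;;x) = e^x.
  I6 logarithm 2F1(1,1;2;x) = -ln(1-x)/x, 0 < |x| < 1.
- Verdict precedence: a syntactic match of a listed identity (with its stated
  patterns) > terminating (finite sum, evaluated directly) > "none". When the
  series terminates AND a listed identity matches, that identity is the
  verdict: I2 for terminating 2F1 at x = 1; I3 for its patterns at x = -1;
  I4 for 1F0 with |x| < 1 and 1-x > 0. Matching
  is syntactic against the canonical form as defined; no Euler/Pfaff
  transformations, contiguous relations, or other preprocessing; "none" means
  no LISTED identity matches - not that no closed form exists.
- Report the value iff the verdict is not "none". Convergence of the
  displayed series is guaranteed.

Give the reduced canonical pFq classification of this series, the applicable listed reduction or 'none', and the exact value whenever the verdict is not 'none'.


With C = -\frac{1}{4}: the canonical form is 1F0(-6; -; -\frac{7}{8}). Verdict at x = -\frac{7}{8}: the binomial series (I4) matches (the 1F0 binomial series: exponent 6, x = -\frac{7}{8}). Value: -\frac{11390625}{1048576}.

Structural cue: t_0 being -\frac{1}{4}, the parameter 7/8 appears in both the upper and lower lists and cancels.
Step ratio: r(k) = -\frac{7}{8} * (k-6) / [(k+1)] - rational in k, leading ratio -\frac{7}{8}; with t_0 = -\frac{1}{4}, classification follows.


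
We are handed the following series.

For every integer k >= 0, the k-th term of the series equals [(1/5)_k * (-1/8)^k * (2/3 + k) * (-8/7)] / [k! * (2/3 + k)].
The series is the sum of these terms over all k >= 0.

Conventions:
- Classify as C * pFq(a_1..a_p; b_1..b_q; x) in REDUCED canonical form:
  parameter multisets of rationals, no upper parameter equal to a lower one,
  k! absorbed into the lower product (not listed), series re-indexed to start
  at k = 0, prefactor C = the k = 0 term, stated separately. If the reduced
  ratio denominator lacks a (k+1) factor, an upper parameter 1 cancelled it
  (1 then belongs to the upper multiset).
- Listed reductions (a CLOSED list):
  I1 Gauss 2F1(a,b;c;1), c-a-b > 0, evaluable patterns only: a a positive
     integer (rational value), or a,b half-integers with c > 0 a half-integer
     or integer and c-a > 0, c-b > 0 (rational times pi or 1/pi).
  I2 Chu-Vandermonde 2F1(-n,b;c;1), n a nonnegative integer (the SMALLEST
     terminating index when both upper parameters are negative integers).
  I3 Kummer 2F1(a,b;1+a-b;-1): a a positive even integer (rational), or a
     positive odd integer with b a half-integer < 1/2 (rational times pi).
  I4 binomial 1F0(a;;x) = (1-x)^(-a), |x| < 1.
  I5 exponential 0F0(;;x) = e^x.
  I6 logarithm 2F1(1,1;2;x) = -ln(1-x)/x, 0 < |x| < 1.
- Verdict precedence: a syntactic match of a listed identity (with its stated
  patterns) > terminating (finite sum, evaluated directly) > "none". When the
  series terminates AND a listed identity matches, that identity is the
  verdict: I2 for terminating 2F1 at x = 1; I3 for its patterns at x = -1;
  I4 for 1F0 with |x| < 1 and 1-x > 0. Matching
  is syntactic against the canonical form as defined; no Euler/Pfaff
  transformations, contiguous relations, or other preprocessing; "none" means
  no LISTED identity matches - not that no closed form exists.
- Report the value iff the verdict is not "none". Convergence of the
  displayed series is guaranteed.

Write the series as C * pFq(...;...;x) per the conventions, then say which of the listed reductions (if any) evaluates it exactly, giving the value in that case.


With C = -8/7: the canonical form is 1F0(1/5; -; -1/8). Verdict at x = -1/8: the I4 binomial reduction matches (the 1F0 binomial series: exponent -1/5, x = -1/8). Sum: (-8/7) * (9/8)^(-1/5).

First insight: t_0 = -8/7 here, and striking the common factor k + 2/3 reduces the term (prefactor -8/7).
Step ratio: r(k) = (-1/8) * (k+1/5) / [(k+1)] - rational in k. x = (-1/8); t_0 = -8/7; negate the roots.


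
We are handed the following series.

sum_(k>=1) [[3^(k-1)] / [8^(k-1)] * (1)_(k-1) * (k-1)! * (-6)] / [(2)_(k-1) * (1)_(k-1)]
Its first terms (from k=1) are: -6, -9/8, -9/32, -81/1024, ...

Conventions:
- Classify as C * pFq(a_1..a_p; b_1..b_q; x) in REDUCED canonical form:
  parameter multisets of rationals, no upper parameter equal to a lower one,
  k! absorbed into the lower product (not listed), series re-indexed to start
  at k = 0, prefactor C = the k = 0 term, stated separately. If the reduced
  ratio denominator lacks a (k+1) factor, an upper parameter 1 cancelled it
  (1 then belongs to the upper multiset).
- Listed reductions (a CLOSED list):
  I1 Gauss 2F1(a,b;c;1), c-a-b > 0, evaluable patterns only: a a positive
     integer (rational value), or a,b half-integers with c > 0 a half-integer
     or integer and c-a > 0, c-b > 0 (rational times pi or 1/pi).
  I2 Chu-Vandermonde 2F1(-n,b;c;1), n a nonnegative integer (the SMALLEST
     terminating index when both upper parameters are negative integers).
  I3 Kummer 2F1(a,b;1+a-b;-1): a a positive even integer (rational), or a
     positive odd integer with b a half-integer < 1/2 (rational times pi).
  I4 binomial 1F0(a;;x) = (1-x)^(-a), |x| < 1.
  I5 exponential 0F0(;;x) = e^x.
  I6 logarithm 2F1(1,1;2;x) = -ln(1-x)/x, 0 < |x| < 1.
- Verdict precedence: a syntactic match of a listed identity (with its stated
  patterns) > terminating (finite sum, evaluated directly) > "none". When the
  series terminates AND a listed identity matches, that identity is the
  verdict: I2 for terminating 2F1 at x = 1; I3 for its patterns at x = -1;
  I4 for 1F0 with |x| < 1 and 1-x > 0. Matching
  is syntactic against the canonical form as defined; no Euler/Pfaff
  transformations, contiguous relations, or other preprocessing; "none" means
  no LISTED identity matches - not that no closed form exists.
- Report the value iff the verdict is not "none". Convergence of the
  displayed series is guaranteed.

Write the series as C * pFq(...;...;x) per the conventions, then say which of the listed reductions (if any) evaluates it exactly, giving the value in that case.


Reduced: x = 3/8, 2F1, upper = {1, 1}, lower = {2}, C = -6. Verdict at x = 3/8: logarithm (I6) matches (the logarithm: parameters (1,1;2), x = 3/8). Value: 16 * ln(5/8).

The tell: t_0 = -6 here, and (1)_k (C = -6) is k! itself.
Consecutive-term ratio: r(k) = (3/8) * (k+1) (k+1) / [(k+2) (k+1)] - poly over poly, x = (3/8) from leading terms; C = -6 at k = 0.


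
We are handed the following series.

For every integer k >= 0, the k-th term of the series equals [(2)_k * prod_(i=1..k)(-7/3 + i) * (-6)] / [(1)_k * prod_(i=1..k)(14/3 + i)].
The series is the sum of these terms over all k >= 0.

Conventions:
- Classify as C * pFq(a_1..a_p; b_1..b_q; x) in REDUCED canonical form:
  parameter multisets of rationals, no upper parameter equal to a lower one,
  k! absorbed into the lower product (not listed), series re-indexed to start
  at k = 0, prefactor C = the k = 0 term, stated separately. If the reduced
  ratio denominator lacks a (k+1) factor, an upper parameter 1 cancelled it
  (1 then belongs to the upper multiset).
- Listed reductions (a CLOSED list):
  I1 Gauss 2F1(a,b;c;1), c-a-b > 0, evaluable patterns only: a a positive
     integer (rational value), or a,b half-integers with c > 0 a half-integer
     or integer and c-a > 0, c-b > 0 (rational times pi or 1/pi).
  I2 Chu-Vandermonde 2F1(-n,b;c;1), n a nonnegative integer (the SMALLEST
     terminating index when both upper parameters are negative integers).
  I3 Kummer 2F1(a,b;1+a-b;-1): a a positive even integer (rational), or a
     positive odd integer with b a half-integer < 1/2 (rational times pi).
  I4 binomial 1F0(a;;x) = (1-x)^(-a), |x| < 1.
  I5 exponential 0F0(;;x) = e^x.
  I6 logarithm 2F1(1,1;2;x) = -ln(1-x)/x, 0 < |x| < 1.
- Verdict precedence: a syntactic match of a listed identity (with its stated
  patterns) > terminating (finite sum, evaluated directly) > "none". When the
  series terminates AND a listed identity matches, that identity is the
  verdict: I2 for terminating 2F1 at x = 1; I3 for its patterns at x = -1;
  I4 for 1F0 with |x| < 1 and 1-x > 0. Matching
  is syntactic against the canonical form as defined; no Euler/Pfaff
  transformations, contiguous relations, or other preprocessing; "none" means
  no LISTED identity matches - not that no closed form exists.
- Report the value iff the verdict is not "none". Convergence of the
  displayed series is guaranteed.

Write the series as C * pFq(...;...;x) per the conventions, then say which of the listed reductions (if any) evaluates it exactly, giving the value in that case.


Key step: from the first term -6: the running product (C = -6) telescopes to a rising factorial.
Term ratio: r(k) = 1 * (k-4/3) (k+2) / [(k+17/3) (k+1)] - poly over poly, x = 1 from leading terms; C = -6 at k = 0.

The series (x = 1) is 2F1: upper {-4/3, 2}, lower {17/3}, prefactor -6. Verdict: the Gauss summation I1 fires (x = 1: the Gamma ratio telescopes since c-a-b = 5 > 0 and a = 2 in Z>0). Sum: -154/45.


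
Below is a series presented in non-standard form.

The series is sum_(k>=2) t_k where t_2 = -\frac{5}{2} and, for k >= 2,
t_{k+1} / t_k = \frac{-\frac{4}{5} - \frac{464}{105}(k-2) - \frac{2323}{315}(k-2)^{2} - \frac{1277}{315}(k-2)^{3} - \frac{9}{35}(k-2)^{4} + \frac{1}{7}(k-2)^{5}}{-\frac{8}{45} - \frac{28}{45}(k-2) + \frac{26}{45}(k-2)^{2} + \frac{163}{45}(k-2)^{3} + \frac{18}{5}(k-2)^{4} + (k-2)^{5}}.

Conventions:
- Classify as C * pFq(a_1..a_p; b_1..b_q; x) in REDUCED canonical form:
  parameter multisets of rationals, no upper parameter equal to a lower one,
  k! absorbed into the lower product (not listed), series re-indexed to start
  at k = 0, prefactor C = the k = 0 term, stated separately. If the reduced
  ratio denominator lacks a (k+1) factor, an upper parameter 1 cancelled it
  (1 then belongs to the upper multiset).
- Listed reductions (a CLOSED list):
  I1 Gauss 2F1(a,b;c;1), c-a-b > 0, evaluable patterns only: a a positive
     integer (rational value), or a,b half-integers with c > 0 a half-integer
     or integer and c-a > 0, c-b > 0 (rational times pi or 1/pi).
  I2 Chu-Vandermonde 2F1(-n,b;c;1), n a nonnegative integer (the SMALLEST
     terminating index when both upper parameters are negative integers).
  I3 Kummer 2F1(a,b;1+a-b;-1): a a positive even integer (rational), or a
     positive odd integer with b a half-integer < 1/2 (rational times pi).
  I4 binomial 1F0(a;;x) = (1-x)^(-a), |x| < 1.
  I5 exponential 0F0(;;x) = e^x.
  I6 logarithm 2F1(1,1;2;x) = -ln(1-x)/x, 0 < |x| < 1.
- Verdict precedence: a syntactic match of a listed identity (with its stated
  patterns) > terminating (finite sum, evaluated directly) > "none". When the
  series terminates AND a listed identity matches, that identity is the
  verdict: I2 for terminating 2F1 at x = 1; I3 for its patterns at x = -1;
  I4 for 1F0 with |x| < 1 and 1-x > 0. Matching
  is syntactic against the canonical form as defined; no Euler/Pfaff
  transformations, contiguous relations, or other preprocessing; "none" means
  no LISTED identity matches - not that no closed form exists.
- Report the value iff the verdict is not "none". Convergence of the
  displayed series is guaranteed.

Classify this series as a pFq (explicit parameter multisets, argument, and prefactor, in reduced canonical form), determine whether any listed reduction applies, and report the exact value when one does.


Structural cue: with t_0 = -\frac{5}{2}, cancel k + 2/3 from the displayed ratio first; then prefactor -5/2.
Ratio: r(k) = \frac{1}{7} * (k-7) (k+\frac{6}{5}) (k+3) / [(k-\frac{2}{5}) (k+2) (k+1)] - rational in k. x = \frac{1}{7}; t_0 = -\frac{5}{2}; negate the roots.

Reduced: x = \frac{1}{7}, 3F2, upper = {-7, \frac{6}{5}, 3}, lower = {-\frac{2}{5}, 2}, C = -\frac{5}{2}. Verdict: terminating - the sum ends at index 7 because -7 is a negative integer; exact evaluation follows. Value: -\frac{2497034375}{2954872284}.


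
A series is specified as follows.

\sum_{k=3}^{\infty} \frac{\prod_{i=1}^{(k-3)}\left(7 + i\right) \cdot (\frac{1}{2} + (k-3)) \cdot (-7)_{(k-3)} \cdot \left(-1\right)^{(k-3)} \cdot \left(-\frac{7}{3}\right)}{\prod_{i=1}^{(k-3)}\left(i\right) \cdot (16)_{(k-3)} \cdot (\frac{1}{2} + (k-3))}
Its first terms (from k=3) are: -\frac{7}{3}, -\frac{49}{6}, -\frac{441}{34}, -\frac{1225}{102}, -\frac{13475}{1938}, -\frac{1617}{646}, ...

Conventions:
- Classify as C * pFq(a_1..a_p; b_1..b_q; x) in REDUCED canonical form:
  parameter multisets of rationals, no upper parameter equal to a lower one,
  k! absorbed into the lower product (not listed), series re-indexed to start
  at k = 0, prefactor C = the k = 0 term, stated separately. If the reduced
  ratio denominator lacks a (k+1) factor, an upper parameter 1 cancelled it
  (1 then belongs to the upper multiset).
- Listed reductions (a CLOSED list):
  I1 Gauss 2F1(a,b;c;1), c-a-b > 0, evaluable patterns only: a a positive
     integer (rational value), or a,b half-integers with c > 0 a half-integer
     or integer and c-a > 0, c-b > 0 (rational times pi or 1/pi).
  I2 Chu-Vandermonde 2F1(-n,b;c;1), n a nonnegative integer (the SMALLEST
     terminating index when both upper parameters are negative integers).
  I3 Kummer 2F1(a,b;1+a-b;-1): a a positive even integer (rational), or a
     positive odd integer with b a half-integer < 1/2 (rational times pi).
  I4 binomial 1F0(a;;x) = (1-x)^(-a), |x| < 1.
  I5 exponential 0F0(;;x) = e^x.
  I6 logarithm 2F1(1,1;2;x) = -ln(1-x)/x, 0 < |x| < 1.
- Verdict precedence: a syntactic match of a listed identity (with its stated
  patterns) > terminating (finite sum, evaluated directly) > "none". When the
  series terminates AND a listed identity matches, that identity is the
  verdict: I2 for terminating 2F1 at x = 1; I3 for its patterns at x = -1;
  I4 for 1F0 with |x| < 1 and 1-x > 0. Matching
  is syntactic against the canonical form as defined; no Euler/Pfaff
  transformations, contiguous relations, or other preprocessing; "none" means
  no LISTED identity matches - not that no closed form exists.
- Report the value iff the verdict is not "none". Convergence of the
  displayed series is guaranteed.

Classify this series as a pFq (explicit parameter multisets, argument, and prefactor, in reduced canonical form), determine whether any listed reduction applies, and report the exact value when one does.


First insight: x = -1 and striking the common factor k + 1/2 reduces the term (C = -7/3).
Consecutive-term ratio: r(k) = -1 * (k-7) (k+8) / [(k+16) (k+1)] - poly over poly, x = -1 from leading terms; C = -\frac{7}{3} at k = 0.

Classification (C = -\frac{7}{3}): 2F1 with upper {-7, 8}, lower {16}, argument x = -1. Verdict: Kummer's theorem (I3) matches (x = -1; c = 16 equals 1+a-b for upper {-7, 8}: listed pattern). Sum: -\frac{91}{2}.


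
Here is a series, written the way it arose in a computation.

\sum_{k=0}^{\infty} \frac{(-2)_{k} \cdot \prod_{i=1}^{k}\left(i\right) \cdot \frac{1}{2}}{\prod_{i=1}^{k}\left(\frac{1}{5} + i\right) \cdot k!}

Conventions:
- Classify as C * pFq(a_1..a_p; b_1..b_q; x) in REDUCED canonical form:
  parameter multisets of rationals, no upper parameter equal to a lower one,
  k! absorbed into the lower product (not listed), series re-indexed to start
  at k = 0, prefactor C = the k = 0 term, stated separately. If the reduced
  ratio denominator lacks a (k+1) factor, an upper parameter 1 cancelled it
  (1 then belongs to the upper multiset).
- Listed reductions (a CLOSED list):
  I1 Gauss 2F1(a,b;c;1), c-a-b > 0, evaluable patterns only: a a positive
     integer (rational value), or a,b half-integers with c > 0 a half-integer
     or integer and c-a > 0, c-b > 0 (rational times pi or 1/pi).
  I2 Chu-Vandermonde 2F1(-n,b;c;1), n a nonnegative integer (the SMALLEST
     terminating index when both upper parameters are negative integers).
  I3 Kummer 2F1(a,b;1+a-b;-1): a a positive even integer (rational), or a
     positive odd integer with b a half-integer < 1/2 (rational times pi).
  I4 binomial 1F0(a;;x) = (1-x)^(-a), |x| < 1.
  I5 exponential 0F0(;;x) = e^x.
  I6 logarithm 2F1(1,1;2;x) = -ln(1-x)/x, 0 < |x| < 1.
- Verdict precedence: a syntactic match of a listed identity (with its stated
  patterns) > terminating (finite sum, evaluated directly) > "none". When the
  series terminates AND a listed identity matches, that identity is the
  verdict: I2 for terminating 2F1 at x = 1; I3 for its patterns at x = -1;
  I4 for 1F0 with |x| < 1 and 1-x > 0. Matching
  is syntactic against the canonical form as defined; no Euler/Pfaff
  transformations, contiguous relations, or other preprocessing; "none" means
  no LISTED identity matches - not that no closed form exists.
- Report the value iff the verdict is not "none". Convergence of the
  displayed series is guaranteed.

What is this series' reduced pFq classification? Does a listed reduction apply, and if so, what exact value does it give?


This is \frac{1}{2} * 2F1(-2, 1; \frac{6}{5}; 1) in reduced canonical form. Verdict: this is Chu-Vandermonde (I2) (terminating 2F1 at x = 1 with n = 2, b = 1, c = \frac{6}{5}). Exact value: \frac{1}{22}.

Structural cue: t_0 = \frac{1}{2} here, and the lower running product (prefactor 1/2) is a rising factorial.
Consecutive-term ratio: r(k) = 1 * (k-2) (k+1) / [(k+\frac{6}{5}) (k+1)] - rational; roots negated = parameters, x = 1, C = \frac{1}{2}.


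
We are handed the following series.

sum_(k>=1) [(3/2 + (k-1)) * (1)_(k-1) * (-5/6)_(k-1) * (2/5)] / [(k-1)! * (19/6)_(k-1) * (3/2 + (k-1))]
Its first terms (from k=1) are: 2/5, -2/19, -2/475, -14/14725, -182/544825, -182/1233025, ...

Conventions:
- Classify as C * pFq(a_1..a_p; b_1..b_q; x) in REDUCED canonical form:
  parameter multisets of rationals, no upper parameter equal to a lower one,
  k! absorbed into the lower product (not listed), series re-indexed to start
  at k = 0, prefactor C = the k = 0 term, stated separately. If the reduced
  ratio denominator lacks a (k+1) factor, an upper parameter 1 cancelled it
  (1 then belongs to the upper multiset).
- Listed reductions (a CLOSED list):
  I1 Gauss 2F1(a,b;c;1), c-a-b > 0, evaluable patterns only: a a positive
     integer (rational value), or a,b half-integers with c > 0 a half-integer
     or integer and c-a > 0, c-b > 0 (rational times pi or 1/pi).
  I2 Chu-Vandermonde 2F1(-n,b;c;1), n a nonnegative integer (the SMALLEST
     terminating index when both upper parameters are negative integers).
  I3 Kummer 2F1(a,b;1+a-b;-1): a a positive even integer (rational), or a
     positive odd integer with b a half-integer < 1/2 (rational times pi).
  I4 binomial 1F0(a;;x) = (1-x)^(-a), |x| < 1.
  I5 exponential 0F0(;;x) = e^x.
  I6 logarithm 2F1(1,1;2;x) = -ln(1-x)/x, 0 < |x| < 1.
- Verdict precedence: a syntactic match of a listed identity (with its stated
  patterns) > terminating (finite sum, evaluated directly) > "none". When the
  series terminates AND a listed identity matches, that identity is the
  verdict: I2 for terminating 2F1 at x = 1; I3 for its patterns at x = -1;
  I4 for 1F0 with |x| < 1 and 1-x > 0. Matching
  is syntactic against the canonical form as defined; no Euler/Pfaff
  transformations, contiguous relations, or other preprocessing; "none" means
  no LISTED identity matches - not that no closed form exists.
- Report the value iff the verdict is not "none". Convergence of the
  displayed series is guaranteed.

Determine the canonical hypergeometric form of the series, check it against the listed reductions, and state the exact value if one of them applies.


At argument 1: a 2F1 with upper {-5/6, 1}, lower {19/6}, scaled by C = 2/5. Verdict: this is Gauss (I1, integer-parameter pattern) (x = 1: the Gamma ratio telescopes since c-a-b = 3 > 0 and a = 1 in Z>0). Its exact value is 13/45.

Structural cue: with t_0 = 2/5, striking the common factor k + 3/2 reduces the term (C = 2/5).
Step ratio: r(k) = 1 * (k-5/6) (k+1) / [(k+19/6) (k+1)] ; factor over Q: parameters, x = 1, and C = 2/5.


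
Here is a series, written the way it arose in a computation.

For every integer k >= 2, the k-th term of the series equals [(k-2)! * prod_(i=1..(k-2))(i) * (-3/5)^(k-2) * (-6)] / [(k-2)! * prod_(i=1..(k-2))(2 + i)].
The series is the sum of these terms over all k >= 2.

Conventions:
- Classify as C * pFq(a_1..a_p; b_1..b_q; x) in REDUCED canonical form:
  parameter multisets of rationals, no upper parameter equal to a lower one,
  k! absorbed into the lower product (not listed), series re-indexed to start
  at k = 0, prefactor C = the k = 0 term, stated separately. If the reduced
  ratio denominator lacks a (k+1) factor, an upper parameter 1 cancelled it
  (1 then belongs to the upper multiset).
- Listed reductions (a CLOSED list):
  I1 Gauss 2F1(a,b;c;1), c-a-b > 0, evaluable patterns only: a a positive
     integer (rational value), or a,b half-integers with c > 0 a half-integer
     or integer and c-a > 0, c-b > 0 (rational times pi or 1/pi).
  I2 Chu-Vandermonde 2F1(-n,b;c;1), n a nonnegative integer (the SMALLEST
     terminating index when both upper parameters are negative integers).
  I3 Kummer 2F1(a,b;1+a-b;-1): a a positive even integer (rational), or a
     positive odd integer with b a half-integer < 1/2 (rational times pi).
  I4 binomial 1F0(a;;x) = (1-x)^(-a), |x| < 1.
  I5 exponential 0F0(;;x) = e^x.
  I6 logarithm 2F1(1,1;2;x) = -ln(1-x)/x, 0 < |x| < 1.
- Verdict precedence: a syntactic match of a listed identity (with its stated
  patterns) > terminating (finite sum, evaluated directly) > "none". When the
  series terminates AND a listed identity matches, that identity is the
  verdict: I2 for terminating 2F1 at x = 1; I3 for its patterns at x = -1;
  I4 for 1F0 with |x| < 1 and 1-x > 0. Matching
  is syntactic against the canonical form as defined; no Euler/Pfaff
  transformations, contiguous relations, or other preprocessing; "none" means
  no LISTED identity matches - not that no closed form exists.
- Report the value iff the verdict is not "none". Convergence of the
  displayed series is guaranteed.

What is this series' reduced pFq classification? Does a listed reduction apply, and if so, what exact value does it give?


With C = -6: the canonical form is 2F1(1, 1; 3; -3/5). Verdict: none. No listed pattern accepts 2F1(1, 1; 3; -3/5).

The tell: x = (-3/5) and the running product (C = -6) telescopes to a rising factorial.
Ratio: r(k) = (-3/5) * (k+1) (k+1) / [(k+3) (k+1)] - rational in k, leading ratio (-3/5); with t_0 = -6, classification follows.


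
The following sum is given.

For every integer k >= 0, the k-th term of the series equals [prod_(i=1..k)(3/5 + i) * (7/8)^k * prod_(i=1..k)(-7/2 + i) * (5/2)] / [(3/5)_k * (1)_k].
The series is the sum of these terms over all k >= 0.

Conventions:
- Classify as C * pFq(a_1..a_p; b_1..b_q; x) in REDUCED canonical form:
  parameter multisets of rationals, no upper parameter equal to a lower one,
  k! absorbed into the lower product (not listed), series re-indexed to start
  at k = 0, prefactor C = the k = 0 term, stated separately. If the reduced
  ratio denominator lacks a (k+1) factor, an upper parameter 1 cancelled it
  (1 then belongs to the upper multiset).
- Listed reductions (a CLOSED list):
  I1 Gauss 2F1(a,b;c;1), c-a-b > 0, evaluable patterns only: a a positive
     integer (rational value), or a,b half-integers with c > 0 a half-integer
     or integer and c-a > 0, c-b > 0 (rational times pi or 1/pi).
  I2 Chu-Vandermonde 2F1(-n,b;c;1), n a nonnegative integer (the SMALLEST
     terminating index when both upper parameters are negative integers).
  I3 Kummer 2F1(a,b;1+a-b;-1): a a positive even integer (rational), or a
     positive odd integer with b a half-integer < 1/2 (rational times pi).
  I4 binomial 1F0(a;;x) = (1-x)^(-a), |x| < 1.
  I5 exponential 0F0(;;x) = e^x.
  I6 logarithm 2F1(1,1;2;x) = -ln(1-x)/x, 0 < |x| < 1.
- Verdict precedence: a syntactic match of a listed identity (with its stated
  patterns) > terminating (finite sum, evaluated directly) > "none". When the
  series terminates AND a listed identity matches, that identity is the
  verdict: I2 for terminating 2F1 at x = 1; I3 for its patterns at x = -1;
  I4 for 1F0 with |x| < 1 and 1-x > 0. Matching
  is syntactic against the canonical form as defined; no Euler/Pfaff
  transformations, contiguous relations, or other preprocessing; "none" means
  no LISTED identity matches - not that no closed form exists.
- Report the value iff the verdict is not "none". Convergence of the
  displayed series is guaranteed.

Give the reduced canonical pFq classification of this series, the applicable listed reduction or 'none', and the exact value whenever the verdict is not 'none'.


Prefactor 5/2, argument 7/8: 2F1 with upper {-5/2, 8/5} over lower {3/5}. Verdict: none. Every listed pattern misses the 2F1 form at 7/8, upper {-5/2, 8/5}.

First insight: from the first term 5/2: (1)_k (C = 5/2) is k! itself.
Adjacent-term ratio: r(k) = (7/8) * (k-5/2) (k+8/5) / [(k+3/5) (k+1)] - rational in k. x = (7/8); t_0 = 5/2; negate the roots.


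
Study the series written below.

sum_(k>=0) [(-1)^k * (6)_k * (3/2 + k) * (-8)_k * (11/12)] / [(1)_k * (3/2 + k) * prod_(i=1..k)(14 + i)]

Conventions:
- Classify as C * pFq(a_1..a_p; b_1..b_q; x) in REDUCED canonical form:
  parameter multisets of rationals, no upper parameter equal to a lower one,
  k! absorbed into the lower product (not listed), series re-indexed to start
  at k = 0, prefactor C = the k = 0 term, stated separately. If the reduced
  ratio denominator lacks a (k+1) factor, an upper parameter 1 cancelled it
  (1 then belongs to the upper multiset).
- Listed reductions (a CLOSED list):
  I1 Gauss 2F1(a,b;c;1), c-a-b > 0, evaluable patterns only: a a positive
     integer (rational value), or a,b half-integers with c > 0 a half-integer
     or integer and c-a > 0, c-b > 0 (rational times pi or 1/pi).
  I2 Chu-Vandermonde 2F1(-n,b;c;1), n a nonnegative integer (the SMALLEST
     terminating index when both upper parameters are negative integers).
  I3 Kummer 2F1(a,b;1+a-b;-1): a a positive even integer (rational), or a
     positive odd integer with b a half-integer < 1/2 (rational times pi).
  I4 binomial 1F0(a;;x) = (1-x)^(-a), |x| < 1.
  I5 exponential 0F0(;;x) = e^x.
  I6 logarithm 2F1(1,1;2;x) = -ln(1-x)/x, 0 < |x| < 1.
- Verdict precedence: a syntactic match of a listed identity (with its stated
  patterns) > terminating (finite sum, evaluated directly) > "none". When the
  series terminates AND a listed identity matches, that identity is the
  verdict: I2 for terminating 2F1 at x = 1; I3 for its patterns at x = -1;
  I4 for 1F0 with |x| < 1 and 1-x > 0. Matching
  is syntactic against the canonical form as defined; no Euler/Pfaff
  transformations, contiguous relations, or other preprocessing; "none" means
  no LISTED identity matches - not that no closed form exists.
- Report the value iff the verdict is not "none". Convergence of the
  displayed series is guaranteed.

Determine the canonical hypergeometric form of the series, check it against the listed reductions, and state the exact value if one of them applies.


At argument -1: a 2F1 with upper {-8, 6}, lower {15}, scaled by C = 11/12. Verdict (x = -1): Kummer's theorem (I3) applies (x = -1; c = 15 equals 1+a-b for upper {-8, 6}: listed pattern). Its exact value is 1001/60.

The tell: x = (-1) and the factor k + 3/2 cancels (top and bottom), leaving C = 11/12.
Term ratio: r(k) = (-1) * (k-8) (k+6) / [(k+15) (k+1)] ; factor over Q: parameters, x = (-1), and C = 11/12.


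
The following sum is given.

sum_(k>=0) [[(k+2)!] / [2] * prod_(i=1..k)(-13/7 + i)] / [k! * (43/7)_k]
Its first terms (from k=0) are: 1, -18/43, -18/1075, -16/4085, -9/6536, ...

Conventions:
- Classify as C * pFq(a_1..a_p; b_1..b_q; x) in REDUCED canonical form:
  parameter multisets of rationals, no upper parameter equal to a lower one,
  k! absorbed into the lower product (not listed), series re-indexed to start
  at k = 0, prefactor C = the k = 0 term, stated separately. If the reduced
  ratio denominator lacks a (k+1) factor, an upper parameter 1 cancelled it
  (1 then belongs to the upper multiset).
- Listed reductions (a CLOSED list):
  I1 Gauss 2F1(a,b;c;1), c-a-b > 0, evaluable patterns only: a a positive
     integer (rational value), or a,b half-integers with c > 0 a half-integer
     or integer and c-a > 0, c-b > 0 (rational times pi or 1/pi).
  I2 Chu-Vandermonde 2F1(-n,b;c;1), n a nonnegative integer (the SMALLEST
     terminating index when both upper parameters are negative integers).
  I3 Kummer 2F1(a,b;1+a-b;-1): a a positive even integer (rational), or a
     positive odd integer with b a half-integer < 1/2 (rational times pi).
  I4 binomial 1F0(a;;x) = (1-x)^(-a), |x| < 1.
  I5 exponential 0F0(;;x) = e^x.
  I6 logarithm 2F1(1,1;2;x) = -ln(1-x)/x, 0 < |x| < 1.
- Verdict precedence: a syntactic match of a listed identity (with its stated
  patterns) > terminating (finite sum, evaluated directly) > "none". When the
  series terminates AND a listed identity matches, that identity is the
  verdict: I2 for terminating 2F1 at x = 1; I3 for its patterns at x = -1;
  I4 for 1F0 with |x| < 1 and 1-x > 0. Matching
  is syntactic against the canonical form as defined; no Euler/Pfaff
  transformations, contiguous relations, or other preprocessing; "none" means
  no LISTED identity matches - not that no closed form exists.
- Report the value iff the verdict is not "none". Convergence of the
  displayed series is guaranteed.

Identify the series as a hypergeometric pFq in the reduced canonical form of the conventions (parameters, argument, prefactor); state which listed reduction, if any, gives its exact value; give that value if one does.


This is 1 * 2F1(-6/7, 3; 43/7; 1) in reduced canonical form. Verdict: the Gauss summation I1 applies (x = 1: the Gamma ratio telescopes since c-a-b = 4 > 0 and a = 3 in Z>0). Sum: 957/1715.

Key step: from the first term 1: the running product (C = 1, x = 1) telescopes to a rising factorial.
Ratio: r(k) = 1 * (k-6/7) (k+3) / [(k+43/7) (k+1)] ; factor over Q: parameters, x = 1, and C = 1.


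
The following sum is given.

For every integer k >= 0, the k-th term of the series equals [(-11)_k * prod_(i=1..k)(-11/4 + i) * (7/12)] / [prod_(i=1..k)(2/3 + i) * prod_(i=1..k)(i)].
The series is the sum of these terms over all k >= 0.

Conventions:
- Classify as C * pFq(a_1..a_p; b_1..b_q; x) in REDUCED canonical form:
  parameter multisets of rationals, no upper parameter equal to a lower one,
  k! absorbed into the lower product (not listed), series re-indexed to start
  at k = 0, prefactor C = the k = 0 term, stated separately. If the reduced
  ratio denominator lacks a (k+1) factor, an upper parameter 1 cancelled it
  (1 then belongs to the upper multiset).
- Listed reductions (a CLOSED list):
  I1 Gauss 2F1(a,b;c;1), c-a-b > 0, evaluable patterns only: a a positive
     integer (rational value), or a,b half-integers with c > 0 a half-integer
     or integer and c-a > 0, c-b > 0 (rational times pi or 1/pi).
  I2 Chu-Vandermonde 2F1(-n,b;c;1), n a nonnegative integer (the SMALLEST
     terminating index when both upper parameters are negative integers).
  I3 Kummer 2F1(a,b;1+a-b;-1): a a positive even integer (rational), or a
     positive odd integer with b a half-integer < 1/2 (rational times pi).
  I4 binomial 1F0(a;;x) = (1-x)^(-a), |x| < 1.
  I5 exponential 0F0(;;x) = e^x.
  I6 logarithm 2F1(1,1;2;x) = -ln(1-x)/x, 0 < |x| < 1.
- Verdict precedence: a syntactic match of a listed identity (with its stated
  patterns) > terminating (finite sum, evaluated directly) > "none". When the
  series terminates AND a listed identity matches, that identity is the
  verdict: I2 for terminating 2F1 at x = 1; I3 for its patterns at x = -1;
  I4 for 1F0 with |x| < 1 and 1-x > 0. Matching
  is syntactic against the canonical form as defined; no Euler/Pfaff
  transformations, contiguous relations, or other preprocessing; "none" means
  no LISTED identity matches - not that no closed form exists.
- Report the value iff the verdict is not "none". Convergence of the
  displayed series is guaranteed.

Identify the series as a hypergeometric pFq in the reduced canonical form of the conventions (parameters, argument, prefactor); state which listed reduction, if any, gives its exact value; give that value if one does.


Structural cue: from the first term 7/12: the product of the first k integers (C = 7/12, x = 1) is k!.
Term ratio: r(k) = 1 * (k-11) (k-7/4) / [(k+5/3) (k+1)] - rational in k, leading ratio 1; with t_0 = 7/12, classification follows.

This is 7/12 * 2F1(-11, -7/4; 5/3; 1) in reduced canonical form. Verdict: Vandermonde's identity (I2) applies (terminating 2F1 at x = 1 with n = 11, b = -7/4, c = 5/3). Exact value: 1576973626336255/101636106092544.
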